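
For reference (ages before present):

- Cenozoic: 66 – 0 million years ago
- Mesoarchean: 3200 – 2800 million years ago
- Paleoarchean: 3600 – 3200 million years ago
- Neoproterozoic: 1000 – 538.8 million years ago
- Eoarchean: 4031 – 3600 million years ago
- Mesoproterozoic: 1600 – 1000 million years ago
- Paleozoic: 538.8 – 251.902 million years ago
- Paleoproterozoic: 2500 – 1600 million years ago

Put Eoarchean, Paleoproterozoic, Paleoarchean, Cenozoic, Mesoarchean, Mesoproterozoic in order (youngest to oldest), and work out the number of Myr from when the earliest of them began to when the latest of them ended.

From the excerpt: Eoarchean 4031–3600; Paleoproterozoic 2500–1600; Paleoarchean 3600–3200; Cenozoic 66–0; Mesoarchean 3200–2800; Mesoproterozoic 1600–1000 (Ma).
Larger Ma is earlier, so the oldest is Eoarchean and the youngest is Cenozoic; youngest to oldest: Cenozoic, Mesoproterozoic, Paleoproterozoic, Mesoarchean, Paleoarchean, Eoarchean.
Oldest start 4031 minus youngest end 0 gives 4031 Myr overall.

Cenozoic, Mesoproterozoic, Paleoproterozoic, Mesoarchean, Paleoarchean, Eoarchean; total span 4031 Myr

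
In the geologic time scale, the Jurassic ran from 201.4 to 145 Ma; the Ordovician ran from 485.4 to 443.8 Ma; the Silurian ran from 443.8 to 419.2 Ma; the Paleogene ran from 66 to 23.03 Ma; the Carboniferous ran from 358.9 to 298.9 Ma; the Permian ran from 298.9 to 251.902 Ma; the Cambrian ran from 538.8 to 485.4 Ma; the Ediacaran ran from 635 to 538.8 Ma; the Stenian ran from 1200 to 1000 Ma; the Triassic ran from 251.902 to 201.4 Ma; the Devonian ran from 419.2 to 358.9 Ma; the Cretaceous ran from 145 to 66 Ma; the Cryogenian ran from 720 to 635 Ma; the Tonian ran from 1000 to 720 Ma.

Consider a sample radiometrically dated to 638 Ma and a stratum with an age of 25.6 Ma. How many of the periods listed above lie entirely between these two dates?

10

The older date is 638 Ma and the younger is 25.6 Ma.
Periods with start < 638 and end > 25.6 Ma: Ediacaran (635–538.8), Cambrian (538.8–485.4), Ordovician (485.4–443.8), Silurian (443.8–419.2), Devonian (419.2–358.9), Carboniferous (358.9–298.9), Permian (298.9–251.902), Triassic (251.902–201.4), Jurassic (201.4–145), Cretaceous (145–66).
That is 10 complete periods.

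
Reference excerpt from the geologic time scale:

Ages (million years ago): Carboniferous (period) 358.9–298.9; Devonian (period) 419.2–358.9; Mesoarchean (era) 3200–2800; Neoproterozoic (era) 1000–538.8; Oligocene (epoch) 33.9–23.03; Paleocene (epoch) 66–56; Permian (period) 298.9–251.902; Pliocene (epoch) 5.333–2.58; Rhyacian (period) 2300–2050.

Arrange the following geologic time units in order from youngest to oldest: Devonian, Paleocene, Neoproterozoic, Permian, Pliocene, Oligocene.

Pliocene → Oligocene → Paleocene → Permian → Devonian → Neoproterozoic

Sorting by start age (ascending Ma, since larger Ma = older): Pliocene began 5.333, Oligocene began 33.9, Paleocene began 66, Permian began 298.9, Devonian began 419.2, Neoproterozoic began 1000.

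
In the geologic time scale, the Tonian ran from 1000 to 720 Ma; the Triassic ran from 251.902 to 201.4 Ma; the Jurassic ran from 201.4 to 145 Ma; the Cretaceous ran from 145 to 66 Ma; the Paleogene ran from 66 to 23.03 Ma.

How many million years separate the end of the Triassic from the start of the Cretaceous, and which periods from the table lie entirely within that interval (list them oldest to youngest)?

56.4 million years; Jurassic

End of Triassic = 201.4 Ma; start of Cretaceous = 145 Ma.
Gap = 201.4 − 145 = 56.4 Myr.
Periods wholly inside 201.4–145 Ma: Jurassic (201.4–145).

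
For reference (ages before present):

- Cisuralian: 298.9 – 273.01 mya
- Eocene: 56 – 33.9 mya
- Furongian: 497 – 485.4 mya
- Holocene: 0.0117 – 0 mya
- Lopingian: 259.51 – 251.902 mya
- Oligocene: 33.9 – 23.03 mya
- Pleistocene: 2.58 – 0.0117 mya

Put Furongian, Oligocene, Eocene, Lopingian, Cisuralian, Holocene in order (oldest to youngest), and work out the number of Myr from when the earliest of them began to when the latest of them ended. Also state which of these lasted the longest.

From the excerpt: Furongian 497–485.4; Oligocene 33.9–23.03; Eocene 56–33.9; Lopingian 259.51–251.902; Cisuralian 298.9–273.01; Holocene 0.0117–0 (Ma).
Larger Ma is earlier, so the oldest is Furongian and the youngest is Holocene; oldest to youngest: Furongian, Cisuralian, Lopingian, Eocene, Oligocene, Holocene.
Oldest start 497 minus youngest end 0 gives 497 Myr overall.
Individual lengths (start − end): Holocene 0.0117; Cisuralian 25.89; Eocene 22.1; Furongian 11.6; Oligocene 10.87; Lopingian 7.608. The largest is Cisuralian at 25.89 Myr.

Furongian → Cisuralian → Lopingian → Eocene → Oligocene → Holocene; total span 497 Myr; longest is Cisuralian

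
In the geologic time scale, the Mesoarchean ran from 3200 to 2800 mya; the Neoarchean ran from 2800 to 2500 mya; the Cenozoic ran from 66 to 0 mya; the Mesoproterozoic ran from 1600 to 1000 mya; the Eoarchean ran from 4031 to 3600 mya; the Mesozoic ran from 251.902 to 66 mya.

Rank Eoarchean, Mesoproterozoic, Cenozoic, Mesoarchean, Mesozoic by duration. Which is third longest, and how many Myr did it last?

Start − end for each: Eoarchean 4031 − 3600 = 431; Mesoproterozoic 1600 − 1000 = 600; Cenozoic 66 − 0 = 66; Mesoarchean 3200 − 2800 = 400; Mesozoic 251.902 − 66 = 185.902.
Ranking these from longest: Mesoproterozoic > Eoarchean > Mesoarchean > Mesozoic > Cenozoic.
Position 3 in that ranking is Mesoarchean, which lasted 400 Myr.

Mesoarchean, 400 million years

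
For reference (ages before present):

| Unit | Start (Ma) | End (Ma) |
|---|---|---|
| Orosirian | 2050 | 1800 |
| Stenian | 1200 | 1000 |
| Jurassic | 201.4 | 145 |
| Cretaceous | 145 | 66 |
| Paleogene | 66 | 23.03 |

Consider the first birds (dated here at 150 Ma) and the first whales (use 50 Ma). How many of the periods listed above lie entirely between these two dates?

1

The older date is 150 Ma and the younger is 50 Ma.
Periods with start < 150 and end > 50 Ma: Cretaceous (145–66).
That is 1 complete period.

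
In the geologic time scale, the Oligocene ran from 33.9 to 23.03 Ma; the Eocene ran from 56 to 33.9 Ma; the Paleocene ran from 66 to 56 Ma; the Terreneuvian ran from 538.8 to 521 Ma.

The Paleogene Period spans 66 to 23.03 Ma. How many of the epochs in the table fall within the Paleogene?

Epochs inside 66–23.03 Ma: Paleocene, Eocene, Oligocene — 3 in total.

3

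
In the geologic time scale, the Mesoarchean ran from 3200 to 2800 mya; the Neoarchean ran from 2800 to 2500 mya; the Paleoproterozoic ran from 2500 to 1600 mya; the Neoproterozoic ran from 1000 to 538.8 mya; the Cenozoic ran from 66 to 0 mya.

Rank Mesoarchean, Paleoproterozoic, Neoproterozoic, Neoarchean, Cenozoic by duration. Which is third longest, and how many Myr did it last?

Start − end for each: Mesoarchean 3200 − 2800 = 400; Paleoproterozoic 2500 − 1600 = 900; Neoproterozoic 1000 − 538.8 = 461.2; Neoarchean 2800 − 2500 = 300; Cenozoic 66 − 0 = 66.
Ranking these from longest: Paleoproterozoic > Neoproterozoic > Mesoarchean > Neoarchean > Cenozoic.
Position 3 in that ranking is Mesoarchean, which lasted 400 Myr.

Mesoarchean, 400 million years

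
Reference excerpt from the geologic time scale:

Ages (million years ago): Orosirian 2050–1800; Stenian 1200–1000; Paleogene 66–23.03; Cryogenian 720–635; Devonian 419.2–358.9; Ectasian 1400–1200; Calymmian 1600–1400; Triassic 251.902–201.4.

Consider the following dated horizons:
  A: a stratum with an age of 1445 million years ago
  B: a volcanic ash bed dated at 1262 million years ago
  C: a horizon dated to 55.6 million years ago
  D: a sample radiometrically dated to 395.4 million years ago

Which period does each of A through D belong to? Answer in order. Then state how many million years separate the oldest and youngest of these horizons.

A — Calymmian; B — Ectasian; C — Paleogene; D — Devonian; span 1389.4 million years

Match each age against the start–end ranges in the excerpt: A = 1445 Ma → Calymmian (1600–1400); B = 1262 Ma → Ectasian (1400–1200); C = 55.6 Ma → Paleogene (66–23.03); D = 395.4 Ma → Devonian (419.2–358.9).
The largest age is 1445 Ma and the smallest is 55.6 Ma; their difference is 1389.4 Myr.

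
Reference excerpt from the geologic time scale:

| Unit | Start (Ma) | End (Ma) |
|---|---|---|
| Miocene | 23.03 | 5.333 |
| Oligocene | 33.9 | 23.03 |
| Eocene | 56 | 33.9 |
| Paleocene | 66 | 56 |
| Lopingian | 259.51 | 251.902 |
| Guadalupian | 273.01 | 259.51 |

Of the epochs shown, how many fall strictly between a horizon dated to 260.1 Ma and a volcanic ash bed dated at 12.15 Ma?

4

The older date is 260.1 Ma and the younger is 12.15 Ma.
Epochs with start < 260.1 and end > 12.15 Ma: Lopingian (259.51–251.902), Paleocene (66–56), Eocene (56–33.9), Oligocene (33.9–23.03).
That is 4 complete epochs.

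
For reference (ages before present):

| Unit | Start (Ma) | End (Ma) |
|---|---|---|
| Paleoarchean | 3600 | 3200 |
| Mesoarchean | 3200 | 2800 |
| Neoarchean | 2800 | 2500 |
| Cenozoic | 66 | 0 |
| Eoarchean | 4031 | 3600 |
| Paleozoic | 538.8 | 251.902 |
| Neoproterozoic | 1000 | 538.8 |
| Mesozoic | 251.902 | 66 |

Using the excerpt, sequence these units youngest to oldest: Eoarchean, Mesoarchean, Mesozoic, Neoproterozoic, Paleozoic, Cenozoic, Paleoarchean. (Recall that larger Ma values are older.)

Sorting by start age (ascending Ma, since larger Ma = older): Cenozoic start 66, Mesozoic start 251.902, Paleozoic start 538.8, Neoproterozoic start 1000, Mesoarchean start 3200, Paleoarchean start 3600, Eoarchean start 4031.

Cenozoic, Mesozoic, Paleozoic, Neoproterozoic, Mesoarchean, Paleoarchean, Eoarchean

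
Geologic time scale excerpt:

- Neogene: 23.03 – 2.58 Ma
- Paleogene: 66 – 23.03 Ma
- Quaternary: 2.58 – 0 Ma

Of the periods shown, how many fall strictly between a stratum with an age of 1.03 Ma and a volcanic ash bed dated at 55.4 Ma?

The older date is 55.4 Ma and the younger is 1.03 Ma.
Periods with start < 55.4 and end > 1.03 Ma: Neogene (23.03–2.58).
That is 1 complete period.

1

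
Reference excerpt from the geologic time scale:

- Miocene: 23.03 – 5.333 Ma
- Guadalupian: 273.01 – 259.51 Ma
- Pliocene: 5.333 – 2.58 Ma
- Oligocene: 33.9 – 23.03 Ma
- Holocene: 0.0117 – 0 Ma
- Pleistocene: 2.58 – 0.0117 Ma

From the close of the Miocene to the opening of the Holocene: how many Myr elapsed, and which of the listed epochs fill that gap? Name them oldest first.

End of Miocene = 5.333 Ma; start of Holocene = 0.0117 Ma.
Gap = 5.333 − 0.0117 = 5.3213 Myr.
Epochs wholly inside 5.333–0.0117 Ma: Pliocene (5.333–2.58), Pleistocene (2.58–0.0117).

5.3213 million years; Pliocene, Pleistocene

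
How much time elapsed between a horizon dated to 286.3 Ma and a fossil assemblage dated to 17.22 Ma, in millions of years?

269.08 million years

286.3 − 17.22 = 269.08 million years.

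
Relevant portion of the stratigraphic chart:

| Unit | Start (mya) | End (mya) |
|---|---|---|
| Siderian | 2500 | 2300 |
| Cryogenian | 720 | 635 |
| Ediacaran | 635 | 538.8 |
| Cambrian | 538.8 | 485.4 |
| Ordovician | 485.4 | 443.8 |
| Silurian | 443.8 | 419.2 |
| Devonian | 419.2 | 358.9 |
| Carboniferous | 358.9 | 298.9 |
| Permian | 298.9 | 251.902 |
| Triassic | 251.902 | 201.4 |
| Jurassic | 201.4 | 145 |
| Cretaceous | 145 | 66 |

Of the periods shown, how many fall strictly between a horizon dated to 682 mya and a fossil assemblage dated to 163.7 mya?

8

The older date is 682 Ma and the younger is 163.7 Ma.
Periods with start < 682 and end > 163.7 Ma: Ediacaran (635–538.8), Cambrian (538.8–485.4), Ordovician (485.4–443.8), Silurian (443.8–419.2), Devonian (419.2–358.9), Carboniferous (358.9–298.9), Permian (298.9–251.902), Triassic (251.902–201.4).
That is 8 complete periods.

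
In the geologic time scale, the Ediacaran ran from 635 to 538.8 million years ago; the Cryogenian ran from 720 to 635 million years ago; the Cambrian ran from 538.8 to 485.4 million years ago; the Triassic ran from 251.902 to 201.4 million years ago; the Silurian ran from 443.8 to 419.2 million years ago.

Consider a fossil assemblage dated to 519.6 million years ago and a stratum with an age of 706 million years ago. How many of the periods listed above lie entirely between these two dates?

1

706 Ma sits inside the Cryogenian (720–635) and 519.6 Ma inside the Cambrian (538.8–485.4); neither of those is wholly between the two dates.
The listed periods lying completely between them are Ediacaran — 1 in all.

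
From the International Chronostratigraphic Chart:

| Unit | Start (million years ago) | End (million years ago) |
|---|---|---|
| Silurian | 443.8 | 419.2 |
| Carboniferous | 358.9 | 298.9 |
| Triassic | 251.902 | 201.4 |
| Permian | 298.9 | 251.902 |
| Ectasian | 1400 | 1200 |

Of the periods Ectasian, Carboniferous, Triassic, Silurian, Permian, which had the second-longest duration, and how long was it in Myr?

Start − end for each: Ectasian 1400 − 1200 = 200; Carboniferous 358.9 − 298.9 = 60; Triassic 251.902 − 201.4 = 50.502; Silurian 443.8 − 419.2 = 24.6; Permian 298.9 − 251.902 = 46.998.
Ranking these from longest: Ectasian > Carboniferous > Triassic > Permian > Silurian.
Position 2 in that ranking is Carboniferous, which lasted 60 Myr.

Carboniferous, 60 million years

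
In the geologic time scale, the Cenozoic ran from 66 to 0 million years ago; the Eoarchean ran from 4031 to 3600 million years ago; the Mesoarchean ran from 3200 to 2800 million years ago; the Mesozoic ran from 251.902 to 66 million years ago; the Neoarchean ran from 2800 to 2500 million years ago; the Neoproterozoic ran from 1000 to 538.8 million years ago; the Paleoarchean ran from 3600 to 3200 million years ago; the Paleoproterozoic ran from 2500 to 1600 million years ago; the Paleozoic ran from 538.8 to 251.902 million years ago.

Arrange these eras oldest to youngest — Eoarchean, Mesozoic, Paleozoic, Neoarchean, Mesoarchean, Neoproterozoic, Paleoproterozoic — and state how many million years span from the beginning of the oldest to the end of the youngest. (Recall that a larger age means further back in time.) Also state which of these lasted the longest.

Eoarchean → Mesoarchean → Neoarchean → Paleoproterozoic → Neoproterozoic → Paleozoic → Mesozoic; total span 3965 Myr; longest is Paleoproterozoic

Start ages (Ma): Eoarchean 4031, Mesoarchean 3200, Neoarchean 2800, Paleoproterozoic 2500, Neoproterozoic 1000, Paleozoic 538.8, Mesozoic 251.902.
Ordered oldest to youngest: Eoarchean, Mesoarchean, Neoarchean, Paleoproterozoic, Neoproterozoic, Paleozoic, Mesozoic.
Span = 4031 − 66 = 3965 Myr.
Durations: Paleozoic 286.898, Neoarchean 300, Mesozoic 185.902, Paleoproterozoic 900, Neoproterozoic 461.2, Eoarchean 431, Mesoarchean 400 → longest is Paleoproterozoic (900 Myr).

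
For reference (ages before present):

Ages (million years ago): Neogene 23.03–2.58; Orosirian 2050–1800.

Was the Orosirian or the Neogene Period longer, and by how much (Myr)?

Orosirian: 2050 − 1800 = 250 Myr.
Neogene: 23.03 − 2.58 = 20.45 Myr.
Difference: 250 − 20.45 = 229.55 Myr, so the Orosirian was longer.

Orosirian, by 229.55 million years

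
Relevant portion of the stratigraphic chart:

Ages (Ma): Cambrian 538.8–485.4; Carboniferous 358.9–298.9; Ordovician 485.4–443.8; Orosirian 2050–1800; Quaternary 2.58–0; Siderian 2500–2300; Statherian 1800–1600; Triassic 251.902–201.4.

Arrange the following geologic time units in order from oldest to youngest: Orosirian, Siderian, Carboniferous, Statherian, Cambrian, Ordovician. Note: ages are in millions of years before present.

Read off each span (Ma): Orosirian 2050–1800; Siderian 2500–2300; Carboniferous 358.9–298.9; Statherian 1800–1600; Cambrian 538.8–485.4; Ordovician 485.4–443.8.
Larger Ma is older, so oldest→youngest is Siderian, Orosirian, Statherian, Cambrian, Ordovician, Carboniferous.

Siderian, Orosirian, Statherian, Cambrian, Ordovician, Carboniferous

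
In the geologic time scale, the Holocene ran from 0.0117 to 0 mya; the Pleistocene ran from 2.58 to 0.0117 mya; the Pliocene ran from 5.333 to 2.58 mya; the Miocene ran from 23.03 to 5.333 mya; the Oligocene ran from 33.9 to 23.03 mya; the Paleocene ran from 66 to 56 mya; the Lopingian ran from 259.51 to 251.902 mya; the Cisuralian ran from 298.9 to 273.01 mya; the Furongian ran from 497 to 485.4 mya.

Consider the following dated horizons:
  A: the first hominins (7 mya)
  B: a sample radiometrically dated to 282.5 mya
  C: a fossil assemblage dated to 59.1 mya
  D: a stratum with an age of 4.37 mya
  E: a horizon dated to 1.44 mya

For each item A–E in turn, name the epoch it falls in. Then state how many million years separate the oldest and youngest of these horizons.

A — Miocene; B — Cisuralian; C — Paleocene; D — Pliocene; E — Pleistocene; span 281.06 million years

A: 7 Ma lies in 23.03–5.333 Ma, so Miocene.
B: 282.5 Ma lies in 298.9–273.01 Ma, so Cisuralian.
C: 59.1 Ma lies in 66–56 Ma, so Paleocene.
D: 4.37 Ma lies in 5.333–2.58 Ma, so Pliocene.
E: 1.44 Ma lies in 2.58–0.0117 Ma, so Pleistocene.
Oldest = 282.5 Ma, youngest = 1.44 Ma → span 281.06 Myr.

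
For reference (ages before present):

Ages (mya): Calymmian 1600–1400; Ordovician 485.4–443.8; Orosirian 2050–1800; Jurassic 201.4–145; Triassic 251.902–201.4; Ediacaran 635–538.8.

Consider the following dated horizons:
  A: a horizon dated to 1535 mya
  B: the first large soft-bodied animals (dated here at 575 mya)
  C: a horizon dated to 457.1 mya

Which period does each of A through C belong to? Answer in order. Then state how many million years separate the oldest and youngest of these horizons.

A — Calymmian; B — Ediacaran; C — Ordovician; span 1077.9 million years

Match each age against the start–end ranges in the excerpt: A = 1535 Ma → Calymmian (1600–1400); B = 575 Ma → Ediacaran (635–538.8); C = 457.1 Ma → Ordovician (485.4–443.8).
The largest age is 1535 Ma and the smallest is 457.1 Ma; their difference is 1077.9 Myr.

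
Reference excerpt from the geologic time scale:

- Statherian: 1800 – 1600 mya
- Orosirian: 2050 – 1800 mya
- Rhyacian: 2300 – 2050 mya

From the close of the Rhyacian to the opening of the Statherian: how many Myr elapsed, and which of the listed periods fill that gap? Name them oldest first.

The Rhyacian closes at 2050 Ma and the Statherian opens at 1800 Ma, so the interval is 2050 − 1800 = 250 Myr.
A period fits inside if it starts at or after 2050 Ma and ends at or before 1800 Ma; oldest first that gives Orosirian.

250 million years; Orosirian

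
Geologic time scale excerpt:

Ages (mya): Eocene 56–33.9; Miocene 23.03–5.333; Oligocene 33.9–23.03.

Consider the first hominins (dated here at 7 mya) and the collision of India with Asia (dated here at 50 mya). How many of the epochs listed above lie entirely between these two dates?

1

50 Ma sits inside the Eocene (56–33.9) and 7 Ma inside the Miocene (23.03–5.333); neither of those is wholly between the two dates.
The listed epochs lying completely between them are Oligocene — 1 in all.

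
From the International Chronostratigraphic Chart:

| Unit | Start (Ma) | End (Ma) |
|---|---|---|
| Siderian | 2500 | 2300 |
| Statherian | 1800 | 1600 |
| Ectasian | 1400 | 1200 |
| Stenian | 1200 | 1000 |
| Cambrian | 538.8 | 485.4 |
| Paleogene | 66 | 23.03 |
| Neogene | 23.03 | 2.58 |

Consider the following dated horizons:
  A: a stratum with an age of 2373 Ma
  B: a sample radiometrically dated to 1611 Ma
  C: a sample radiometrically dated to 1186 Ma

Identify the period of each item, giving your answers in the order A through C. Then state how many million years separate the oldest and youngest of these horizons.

A: 2373 Ma lies in 2500–2300 Ma, so Siderian.
B: 1611 Ma lies in 1800–1600 Ma, so Statherian.
C: 1186 Ma lies in 1200–1000 Ma, so Stenian.
Oldest = 2373 Ma, youngest = 1186 Ma → span 1187 Myr.

A — Siderian; B — Statherian; C — Stenian; span 1187 million years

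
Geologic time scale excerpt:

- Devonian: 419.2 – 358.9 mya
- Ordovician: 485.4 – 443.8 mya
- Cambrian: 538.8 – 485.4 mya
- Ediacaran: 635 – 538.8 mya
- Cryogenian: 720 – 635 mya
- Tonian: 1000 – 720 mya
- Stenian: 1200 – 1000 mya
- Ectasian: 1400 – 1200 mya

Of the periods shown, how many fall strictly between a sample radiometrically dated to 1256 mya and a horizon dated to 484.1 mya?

5

The older date is 1256 Ma and the younger is 484.1 Ma.
Periods with start < 1256 and end > 484.1 Ma: Stenian (1200–1000), Tonian (1000–720), Cryogenian (720–635), Ediacaran (635–538.8), Cambrian (538.8–485.4).
That is 5 complete periods.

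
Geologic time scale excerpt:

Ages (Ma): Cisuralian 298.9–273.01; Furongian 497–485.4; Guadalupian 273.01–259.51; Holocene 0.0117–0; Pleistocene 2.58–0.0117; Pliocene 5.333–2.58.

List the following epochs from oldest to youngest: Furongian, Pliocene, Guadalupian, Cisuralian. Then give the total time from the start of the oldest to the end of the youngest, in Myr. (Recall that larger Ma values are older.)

Furongian, Cisuralian, Guadalupian, Pliocene; total span 494.42 Myr

From the excerpt: Furongian 497–485.4; Pliocene 5.333–2.58; Guadalupian 273.01–259.51; Cisuralian 298.9–273.01 (Ma).
Larger Ma is earlier, so the oldest is Furongian and the youngest is Pliocene; oldest to youngest: Furongian, Cisuralian, Guadalupian, Pliocene.
Oldest start 497 minus youngest end 2.58 gives 494.42 Myr overall.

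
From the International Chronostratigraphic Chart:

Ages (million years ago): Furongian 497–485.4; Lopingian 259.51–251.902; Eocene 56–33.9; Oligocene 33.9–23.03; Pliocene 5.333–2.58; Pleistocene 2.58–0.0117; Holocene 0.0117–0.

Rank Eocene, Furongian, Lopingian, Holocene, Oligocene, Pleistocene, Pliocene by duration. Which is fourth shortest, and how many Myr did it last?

Durations: Eocene 22.1; Furongian 11.6; Lopingian 7.608; Holocene 0.0117; Oligocene 10.87; Pleistocene 2.5683; Pliocene 2.753 Myr.
Sorted shortest-first: Holocene (0.0117), Pleistocene (2.5683), Pliocene (2.753), Lopingian (7.608), Oligocene (10.87), Furongian (11.6), Eocene (22.1).
The fourth shortest is Lopingian at 7.608 Myr.

Lopingian, 7.608 million years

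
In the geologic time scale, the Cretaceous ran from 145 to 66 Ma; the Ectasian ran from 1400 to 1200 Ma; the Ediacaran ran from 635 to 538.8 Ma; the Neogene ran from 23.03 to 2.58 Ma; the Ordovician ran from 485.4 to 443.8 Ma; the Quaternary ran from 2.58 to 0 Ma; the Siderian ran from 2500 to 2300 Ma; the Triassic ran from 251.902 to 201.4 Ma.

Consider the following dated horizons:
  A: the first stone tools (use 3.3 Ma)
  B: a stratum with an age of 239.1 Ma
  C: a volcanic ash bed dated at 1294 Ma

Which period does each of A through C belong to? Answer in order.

A: 3.3 Ma lies in 23.03–2.58 Ma, so Neogene.
B: 239.1 Ma lies in 251.902–201.4 Ma, so Triassic.
C: 1294 Ma lies in 1400–1200 Ma, so Ectasian.

A — Neogene; B — Triassic; C — Ectasian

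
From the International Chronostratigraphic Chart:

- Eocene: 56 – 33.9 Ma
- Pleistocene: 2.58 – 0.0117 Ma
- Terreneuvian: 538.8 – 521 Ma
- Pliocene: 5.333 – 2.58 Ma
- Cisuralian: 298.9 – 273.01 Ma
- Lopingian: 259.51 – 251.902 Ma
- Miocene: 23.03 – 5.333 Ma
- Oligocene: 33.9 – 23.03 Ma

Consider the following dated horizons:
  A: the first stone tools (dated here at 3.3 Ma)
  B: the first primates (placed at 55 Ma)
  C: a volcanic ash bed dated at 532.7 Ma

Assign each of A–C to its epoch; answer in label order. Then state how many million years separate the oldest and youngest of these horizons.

A: 3.3 Ma lies in 5.333–2.58 Ma, so Pliocene.
B: 55 Ma lies in 56–33.9 Ma, so Eocene.
C: 532.7 Ma lies in 538.8–521 Ma, so Terreneuvian.
Oldest = 532.7 Ma, youngest = 3.3 Ma → span 529.4 Myr.

A — Pliocene; B — Eocene; C — Terreneuvian; span 529.4 million years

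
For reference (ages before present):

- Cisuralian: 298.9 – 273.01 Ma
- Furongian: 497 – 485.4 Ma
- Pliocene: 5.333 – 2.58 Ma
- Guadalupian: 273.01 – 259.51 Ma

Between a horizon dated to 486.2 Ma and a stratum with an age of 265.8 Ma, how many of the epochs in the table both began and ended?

The older date is 486.2 Ma and the younger is 265.8 Ma.
Epochs with start < 486.2 and end > 265.8 Ma: Cisuralian (298.9–273.01).
That is 1 complete epoch.

1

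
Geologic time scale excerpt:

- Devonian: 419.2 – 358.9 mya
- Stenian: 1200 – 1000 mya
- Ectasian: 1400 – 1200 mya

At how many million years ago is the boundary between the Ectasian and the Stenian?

1200 mya

The Ectasian ends and the Stenian begins at 1200 mya.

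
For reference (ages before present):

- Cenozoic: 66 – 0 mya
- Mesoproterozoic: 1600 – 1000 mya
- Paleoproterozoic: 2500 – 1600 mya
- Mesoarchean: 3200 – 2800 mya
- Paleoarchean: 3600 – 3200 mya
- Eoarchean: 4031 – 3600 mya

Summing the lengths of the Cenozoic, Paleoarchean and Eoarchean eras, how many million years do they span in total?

Each duration: Cenozoic = 66; Paleoarchean = 400; Eoarchean = 431.
Sum: 66 + 400 + 431 = 897 Myr.

897 million years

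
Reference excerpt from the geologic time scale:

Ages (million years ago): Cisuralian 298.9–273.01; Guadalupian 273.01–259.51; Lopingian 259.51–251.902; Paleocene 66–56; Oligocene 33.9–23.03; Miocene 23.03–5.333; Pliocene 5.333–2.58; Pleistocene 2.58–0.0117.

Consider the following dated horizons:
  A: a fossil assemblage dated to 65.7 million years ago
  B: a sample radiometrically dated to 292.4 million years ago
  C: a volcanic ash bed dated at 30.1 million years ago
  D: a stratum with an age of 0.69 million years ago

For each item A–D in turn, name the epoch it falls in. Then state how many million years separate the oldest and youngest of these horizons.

A — Paleocene; B — Cisuralian; C — Oligocene; D — Pleistocene; span 291.71 million years

Match each age against the start–end ranges in the excerpt: A = 65.7 Ma → Paleocene (66–56); B = 292.4 Ma → Cisuralian (298.9–273.01); C = 30.1 Ma → Oligocene (33.9–23.03); D = 0.69 Ma → Pleistocene (2.58–0.0117).
The largest age is 292.4 Ma and the smallest is 0.69 Ma; their difference is 291.71 Myr.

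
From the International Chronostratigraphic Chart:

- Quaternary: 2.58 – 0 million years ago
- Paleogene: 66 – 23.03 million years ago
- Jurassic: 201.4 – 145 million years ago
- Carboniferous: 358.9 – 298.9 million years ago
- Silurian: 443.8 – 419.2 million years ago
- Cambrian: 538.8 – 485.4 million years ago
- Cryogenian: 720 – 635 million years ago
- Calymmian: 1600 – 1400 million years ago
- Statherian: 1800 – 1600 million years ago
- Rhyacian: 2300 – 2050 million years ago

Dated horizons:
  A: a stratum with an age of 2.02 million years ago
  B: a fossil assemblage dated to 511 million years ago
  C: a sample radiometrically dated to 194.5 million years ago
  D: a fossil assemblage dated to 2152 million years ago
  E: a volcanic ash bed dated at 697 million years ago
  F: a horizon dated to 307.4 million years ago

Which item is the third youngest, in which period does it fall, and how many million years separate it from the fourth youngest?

F, in the Carboniferous; 203.6 million years to B

Smaller Ma means younger, so youngest first: A 2.02 < C 194.5 < F 307.4 < B 511 < E 697 < D 2152.
Counting 3 along gives F (307.4 Ma); the excerpt puts that inside the Carboniferous, 358.9–298.9 Ma.
Next in line is B (511 Ma), and 511 − 307.4 = 203.6 Myr.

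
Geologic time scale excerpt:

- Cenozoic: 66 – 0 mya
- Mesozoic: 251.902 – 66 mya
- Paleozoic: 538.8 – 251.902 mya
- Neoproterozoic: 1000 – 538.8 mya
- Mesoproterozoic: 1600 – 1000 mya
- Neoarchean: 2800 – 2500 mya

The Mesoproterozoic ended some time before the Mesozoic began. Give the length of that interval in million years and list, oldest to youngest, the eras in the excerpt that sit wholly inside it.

End of Mesoproterozoic = 1000 Ma; start of Mesozoic = 251.902 Ma.
Gap = 1000 − 251.902 = 748.098 Myr.
Eras wholly inside 1000–251.902 Ma: Neoproterozoic (1000–538.8), Paleozoic (538.8–251.902).

748.098 million years; Neoproterozoic, Paleozoic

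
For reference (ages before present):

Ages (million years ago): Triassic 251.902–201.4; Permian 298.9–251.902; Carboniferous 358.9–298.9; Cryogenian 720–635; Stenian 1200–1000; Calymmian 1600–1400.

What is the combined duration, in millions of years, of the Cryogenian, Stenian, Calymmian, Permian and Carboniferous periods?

591.998 million years

Duration is start − end for each: (720 − 635) + (1200 − 1000) + (1600 − 1400) + (298.9 − 251.902) + (358.9 − 298.9).
That is 85 + 200 + 200 + 46.998 + 60, which totals 591.998 million years.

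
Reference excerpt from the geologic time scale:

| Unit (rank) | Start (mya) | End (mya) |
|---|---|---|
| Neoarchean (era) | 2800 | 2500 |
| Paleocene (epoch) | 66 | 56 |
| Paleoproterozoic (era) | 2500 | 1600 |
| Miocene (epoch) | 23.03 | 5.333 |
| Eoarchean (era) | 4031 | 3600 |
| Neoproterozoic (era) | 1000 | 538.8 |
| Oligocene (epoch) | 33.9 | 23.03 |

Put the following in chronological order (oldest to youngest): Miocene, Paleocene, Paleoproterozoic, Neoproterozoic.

Sorting by start age (descending Ma, since larger Ma = older): Paleoproterozoic start 2500, Neoproterozoic start 1000, Paleocene start 66, Miocene start 23.03.

Paleoproterozoic, Neoproterozoic, Paleocene, Miocene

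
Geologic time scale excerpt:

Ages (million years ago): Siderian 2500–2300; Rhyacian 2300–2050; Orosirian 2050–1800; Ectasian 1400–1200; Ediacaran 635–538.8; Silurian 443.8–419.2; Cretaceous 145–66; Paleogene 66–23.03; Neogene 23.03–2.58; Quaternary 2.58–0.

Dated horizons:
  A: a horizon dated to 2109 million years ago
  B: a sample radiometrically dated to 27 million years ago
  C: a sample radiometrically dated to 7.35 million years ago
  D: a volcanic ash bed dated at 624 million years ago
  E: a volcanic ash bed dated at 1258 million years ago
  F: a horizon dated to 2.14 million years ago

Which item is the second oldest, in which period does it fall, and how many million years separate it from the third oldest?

Sorted oldest-first by Ma: A (2109), E (1258), D (624), B (27), C (7.35), F (2.14).
The second oldest is E at 1258 Ma, which lies in 1400–1200 Ma: the Ectasian.
The third oldest is D at 624 Ma; separation = |1258 − 624| = 634 Myr.

E, in the Ectasian; 634 million years to D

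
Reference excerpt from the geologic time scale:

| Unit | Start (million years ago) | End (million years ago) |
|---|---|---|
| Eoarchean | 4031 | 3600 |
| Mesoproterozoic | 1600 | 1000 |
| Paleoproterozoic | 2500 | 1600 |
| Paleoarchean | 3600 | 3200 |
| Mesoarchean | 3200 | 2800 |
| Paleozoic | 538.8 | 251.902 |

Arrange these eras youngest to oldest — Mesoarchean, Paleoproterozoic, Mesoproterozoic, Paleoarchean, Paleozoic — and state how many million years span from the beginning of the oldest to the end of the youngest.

From the excerpt: Mesoarchean 3200–2800; Paleoproterozoic 2500–1600; Mesoproterozoic 1600–1000; Paleoarchean 3600–3200; Paleozoic 538.8–251.902 (Ma).
Larger Ma is earlier, so the oldest is Paleoarchean and the youngest is Paleozoic; youngest to oldest: Paleozoic, Mesoproterozoic, Paleoproterozoic, Mesoarchean, Paleoarchean.
Oldest start 3600 minus youngest end 251.902 gives 3348.098 Myr overall.

Paleozoic → Mesoproterozoic → Paleoproterozoic → Mesoarchean → Paleoarchean; total span 3348.098 Myr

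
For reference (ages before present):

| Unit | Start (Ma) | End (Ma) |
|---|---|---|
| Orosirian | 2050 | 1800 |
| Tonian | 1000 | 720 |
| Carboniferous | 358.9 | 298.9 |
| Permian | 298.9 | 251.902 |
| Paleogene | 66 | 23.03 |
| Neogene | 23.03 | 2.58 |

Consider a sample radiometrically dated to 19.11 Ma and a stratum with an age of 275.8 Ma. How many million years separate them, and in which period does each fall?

256.69 million years apart; the first in the Neogene, the second in the Permian

Elapsed time: 275.8 − 19.11 = 256.69 Myr.
19.11 Ma lies within 23.03–2.58 Ma: Neogene.
275.8 Ma lies within 298.9–251.902 Ma: Permian.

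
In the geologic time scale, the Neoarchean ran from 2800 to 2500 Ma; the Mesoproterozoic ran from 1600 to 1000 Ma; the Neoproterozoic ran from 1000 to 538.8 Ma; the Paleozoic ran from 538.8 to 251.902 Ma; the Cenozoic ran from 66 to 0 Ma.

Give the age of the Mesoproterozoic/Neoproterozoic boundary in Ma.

1000 Ma

The Mesoproterozoic ends and the Neoproterozoic begins at 1000 Ma.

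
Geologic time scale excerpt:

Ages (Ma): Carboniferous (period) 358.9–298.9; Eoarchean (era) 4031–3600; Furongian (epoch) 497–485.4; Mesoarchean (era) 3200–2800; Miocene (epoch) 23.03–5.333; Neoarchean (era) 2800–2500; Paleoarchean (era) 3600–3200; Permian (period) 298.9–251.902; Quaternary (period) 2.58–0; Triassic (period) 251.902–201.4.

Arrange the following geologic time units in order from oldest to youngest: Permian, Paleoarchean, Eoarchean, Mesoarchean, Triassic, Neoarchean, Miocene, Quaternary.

Eoarchean → Paleoarchean → Mesoarchean → Neoarchean → Permian → Triassic → Miocene → Quaternary

Sorting by start age (descending Ma, since larger Ma = older): Eoarchean start 4031, Paleoarchean start 3600, Mesoarchean start 3200, Neoarchean start 2800, Permian start 298.9, Triassic start 251.902, Miocene start 23.03, Quaternary start 2.58.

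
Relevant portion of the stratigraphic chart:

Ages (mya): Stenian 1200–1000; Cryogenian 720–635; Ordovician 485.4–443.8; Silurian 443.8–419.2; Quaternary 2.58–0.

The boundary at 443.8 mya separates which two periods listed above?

The Ordovician ends at 443.8 mya and the Silurian begins at 443.8 mya, so they share that boundary.

Ordovician and Silurian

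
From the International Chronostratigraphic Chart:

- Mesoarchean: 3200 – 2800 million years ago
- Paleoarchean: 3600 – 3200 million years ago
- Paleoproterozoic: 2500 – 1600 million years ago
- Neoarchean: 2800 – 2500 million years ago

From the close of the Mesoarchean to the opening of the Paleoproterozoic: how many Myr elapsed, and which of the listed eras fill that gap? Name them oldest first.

End of Mesoarchean = 2800 Ma; start of Paleoproterozoic = 2500 Ma.
Gap = 2800 − 2500 = 300 Myr.
Eras wholly inside 2800–2500 Ma: Neoarchean (2800–2500).

300 million years; Neoarchean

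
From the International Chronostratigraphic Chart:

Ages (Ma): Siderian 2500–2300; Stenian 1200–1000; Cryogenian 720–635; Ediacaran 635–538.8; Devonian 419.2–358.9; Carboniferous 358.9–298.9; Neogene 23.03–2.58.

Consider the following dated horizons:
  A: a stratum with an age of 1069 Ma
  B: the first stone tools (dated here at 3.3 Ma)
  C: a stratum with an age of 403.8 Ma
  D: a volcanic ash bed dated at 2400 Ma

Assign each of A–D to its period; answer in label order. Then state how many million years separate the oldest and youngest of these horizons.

A — Stenian; B — Neogene; C — Devonian; D — Siderian; span 2396.7 million years

Match each age against the start–end ranges in the excerpt: A = 1069 Ma → Stenian (1200–1000); B = 3.3 Ma → Neogene (23.03–2.58); C = 403.8 Ma → Devonian (419.2–358.9); D = 2400 Ma → Siderian (2500–2300).
The largest age is 2400 Ma and the smallest is 3.3 Ma; their difference is 2396.7 Myr.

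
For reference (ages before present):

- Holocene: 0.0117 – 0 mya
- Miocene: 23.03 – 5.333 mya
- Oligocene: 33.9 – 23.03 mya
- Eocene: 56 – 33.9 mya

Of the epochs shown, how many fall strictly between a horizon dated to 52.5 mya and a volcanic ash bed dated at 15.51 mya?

1

The older date is 52.5 Ma and the younger is 15.51 Ma.
Epochs with start < 52.5 and end > 15.51 Ma: Oligocene (33.9–23.03).
That is 1 complete epoch.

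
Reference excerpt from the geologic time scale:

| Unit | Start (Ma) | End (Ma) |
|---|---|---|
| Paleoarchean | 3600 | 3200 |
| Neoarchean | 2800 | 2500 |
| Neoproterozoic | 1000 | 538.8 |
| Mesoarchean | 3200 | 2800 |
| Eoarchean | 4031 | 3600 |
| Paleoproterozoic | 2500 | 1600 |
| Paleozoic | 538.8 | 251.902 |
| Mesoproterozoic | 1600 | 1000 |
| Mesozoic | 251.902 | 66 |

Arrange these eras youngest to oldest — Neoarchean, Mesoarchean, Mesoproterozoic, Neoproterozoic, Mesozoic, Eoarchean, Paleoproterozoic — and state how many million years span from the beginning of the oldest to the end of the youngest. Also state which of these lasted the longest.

Mesozoic, Neoproterozoic, Mesoproterozoic, Paleoproterozoic, Neoarchean, Mesoarchean, Eoarchean; total span 3965 Myr; longest is Paleoproterozoic

Start ages (Ma): Eoarchean 4031, Mesoarchean 3200, Neoarchean 2800, Paleoproterozoic 2500, Mesoproterozoic 1600, Neoproterozoic 1000, Mesozoic 251.902.
Ordered youngest to oldest: Mesozoic, Neoproterozoic, Mesoproterozoic, Paleoproterozoic, Neoarchean, Mesoarchean, Eoarchean.
Span = 4031 − 66 = 3965 Myr.
Durations: Eoarchean 431, Mesoproterozoic 600, Neoproterozoic 461.2, Paleoproterozoic 900, Neoarchean 300, Mesozoic 185.902, Mesoarchean 400 → longest is Paleoproterozoic (900 Myr).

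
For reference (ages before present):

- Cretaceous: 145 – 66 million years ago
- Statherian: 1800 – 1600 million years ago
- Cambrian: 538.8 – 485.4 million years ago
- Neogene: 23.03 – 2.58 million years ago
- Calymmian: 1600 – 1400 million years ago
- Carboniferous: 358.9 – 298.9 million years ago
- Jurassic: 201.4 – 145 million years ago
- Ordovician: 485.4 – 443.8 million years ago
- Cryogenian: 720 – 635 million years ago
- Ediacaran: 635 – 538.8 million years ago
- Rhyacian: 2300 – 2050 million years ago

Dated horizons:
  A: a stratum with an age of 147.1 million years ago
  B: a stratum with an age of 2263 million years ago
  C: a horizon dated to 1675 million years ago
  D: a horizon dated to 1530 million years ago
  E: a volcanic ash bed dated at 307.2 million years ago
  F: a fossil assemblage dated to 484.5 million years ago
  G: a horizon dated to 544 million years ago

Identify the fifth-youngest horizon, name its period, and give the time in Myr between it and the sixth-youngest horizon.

Sorted youngest-first by Ma: A (147.1), E (307.2), F (484.5), G (544), D (1530), C (1675), B (2263).
The fifth youngest is D at 1530 Ma, which lies in 1600–1400 Ma: the Calymmian.
The sixth youngest is C at 1675 Ma; separation = |1530 − 1675| = 145 Myr.

D, in the Calymmian; 145 million years to C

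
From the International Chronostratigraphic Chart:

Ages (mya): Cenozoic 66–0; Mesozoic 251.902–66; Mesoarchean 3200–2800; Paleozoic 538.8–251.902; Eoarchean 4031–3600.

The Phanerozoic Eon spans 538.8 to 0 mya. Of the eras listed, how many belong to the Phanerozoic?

3

Eras inside 538.8–0 Ma: Paleozoic, Mesozoic, Cenozoic — 3 in total.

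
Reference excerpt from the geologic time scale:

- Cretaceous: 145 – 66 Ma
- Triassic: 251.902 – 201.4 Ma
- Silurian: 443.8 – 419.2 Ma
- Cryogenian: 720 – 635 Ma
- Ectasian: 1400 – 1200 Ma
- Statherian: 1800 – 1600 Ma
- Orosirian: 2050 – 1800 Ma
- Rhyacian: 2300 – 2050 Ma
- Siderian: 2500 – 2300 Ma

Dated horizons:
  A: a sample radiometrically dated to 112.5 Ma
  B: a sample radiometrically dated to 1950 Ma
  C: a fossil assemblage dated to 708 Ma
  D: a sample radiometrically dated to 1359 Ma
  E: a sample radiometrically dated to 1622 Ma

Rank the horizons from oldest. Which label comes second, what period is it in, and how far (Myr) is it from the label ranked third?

E, in the Statherian; 263 million years to D

Sorted oldest-first by Ma: B (1950), E (1622), D (1359), C (708), A (112.5).
The second oldest is E at 1622 Ma, which lies in 1800–1600 Ma: the Statherian.
The third oldest is D at 1359 Ma; separation = |1622 − 1359| = 263 Myr.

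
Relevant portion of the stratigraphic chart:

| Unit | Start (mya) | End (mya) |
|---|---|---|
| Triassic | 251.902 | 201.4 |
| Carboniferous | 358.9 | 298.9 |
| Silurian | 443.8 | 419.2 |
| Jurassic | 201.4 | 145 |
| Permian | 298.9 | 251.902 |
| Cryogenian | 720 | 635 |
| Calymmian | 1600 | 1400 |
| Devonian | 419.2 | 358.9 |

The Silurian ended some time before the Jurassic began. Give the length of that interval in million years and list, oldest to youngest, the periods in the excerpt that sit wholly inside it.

217.8 million years; Devonian, Carboniferous, Permian, Triassic

The Silurian closes at 419.2 Ma and the Jurassic opens at 201.4 Ma, so the interval is 419.2 − 201.4 = 217.8 Myr.
A period fits inside if it starts at or after 419.2 Ma and ends at or before 201.4 Ma; oldest first that gives Devonian, Carboniferous, Permian, Triassic.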